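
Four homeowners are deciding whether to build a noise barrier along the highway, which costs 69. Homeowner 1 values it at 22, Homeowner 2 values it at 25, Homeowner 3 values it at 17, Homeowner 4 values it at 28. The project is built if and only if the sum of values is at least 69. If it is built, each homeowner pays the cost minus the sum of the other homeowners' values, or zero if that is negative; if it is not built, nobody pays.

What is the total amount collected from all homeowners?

Total value 92 ≥ cost 69, so it is built.
Homeowner 1: others sum to 70; max(0, 69 - 70) = 0.
Homeowner 2: others sum to 67; max(0, 69 - 67) = 2.
Homeowner 3: others sum to 75; max(0, 69 - 75) = 0.
Homeowner 4: others sum to 64; max(0, 69 - 64) = 5.
Total collected = 0 + 2 + 0 + 5 = 7.

7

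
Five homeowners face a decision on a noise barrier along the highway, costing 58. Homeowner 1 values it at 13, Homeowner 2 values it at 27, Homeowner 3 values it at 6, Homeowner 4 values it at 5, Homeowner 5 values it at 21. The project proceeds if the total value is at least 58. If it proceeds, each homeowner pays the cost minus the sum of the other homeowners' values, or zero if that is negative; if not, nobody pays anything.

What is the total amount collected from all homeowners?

20

Total value 72 ≥ cost 58, so it is built.
Homeowner 1: others sum to 59; max(0, 58 - 59) = 0.
Homeowner 2: others sum to 45; max(0, 58 - 45) = 13.
Homeowner 3: others sum to 66; max(0, 58 - 66) = 0.
Homeowner 4: others sum to 67; max(0, 58 - 67) = 0.
Homeowner 5: others sum to 51; max(0, 58 - 51) = 7.
Total collected = 0 + 13 + 0 + 0 + 7 = 20.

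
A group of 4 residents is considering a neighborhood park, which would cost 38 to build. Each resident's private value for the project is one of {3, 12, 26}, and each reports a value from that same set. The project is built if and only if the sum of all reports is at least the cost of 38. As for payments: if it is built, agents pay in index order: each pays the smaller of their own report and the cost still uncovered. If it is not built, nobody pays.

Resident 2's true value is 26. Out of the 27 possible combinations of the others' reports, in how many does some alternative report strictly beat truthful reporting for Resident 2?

22

Others report (3, 3, 26): truth gives 0; report 12 gives 14 > 0. Violating.
Others report (3, 12, 12): truth gives 0; report 12 gives 14 > 0. Violating.
Others report (3, 12, 26): truth gives 0; report 3 gives 23 > 0. Violating.
Others report (3, 26, 3): truth gives 0; report 12 gives 14 > 0. Violating.
Others report (3, 3, 3): truth gives 0; no alternative beats it.
Others report (3, 3, 12): truth gives 0; no alternative beats it.
(Checking all 27 profiles: 22 have a profitable deviation, 5 do not.)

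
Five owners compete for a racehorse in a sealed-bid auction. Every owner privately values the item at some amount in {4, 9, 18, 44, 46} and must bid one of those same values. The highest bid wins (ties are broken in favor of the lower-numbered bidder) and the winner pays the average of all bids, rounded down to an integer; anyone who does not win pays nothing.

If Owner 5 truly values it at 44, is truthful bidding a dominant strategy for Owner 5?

No

Consider the case where Owner 1 bids 4, Owner 2 bids 4, Owner 3 bids 4 and Owner 4 bids 4.
Truthful bid 44: wins, pays 12, utility 44 - 12 = 32.
Bid 9 instead: wins, pays 5, utility 44 - 5 = 39.
Since 39 > 32, bidding 9 is strictly better here, so truthful bidding is not dominant.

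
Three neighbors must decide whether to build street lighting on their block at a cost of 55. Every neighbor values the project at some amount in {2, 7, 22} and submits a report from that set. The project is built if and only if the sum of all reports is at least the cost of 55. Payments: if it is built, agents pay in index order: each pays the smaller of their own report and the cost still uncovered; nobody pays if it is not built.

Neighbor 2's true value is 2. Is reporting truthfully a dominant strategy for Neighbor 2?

Yes

Check each profile of the others' reports and compare truth against every alternative report.
Others report (2, 2): truth gives 0, best alternative gives 0.
Others report (2, 7): truth gives 0, best alternative gives 0.
Others report (2, 22): truth gives 0, best alternative gives 0.
Others report (7, 2): truth gives 0, best alternative gives 0.
Others report (7, 7): truth gives 0, best alternative gives 0.
Others report (7, 22): truth gives 0, best alternative gives 0.
(Remaining 3 profiles checked similarly; truth is weakly best in each.)
In every case the truthful report is at least as good as any alternative, so it is a dominant strategy.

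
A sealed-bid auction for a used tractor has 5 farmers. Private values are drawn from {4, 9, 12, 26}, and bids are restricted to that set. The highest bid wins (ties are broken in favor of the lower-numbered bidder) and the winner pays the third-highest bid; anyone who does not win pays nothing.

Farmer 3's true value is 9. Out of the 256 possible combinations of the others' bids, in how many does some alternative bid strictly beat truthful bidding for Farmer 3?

8

Others bid (4, 4, 4, 12): truth gives 0; bid 12 gives 5 > 0. Violating.
Others bid (4, 4, 4, 26): truth gives 0; bid 26 gives 5 > 0. Violating.
Others bid (4, 4, 12, 4): truth gives 0; bid 12 gives 5 > 0. Violating.
Others bid (4, 4, 26, 4): truth gives 0; bid 26 gives 5 > 0. Violating.
Others bid (4, 4, 4, 4): truth gives 5; no alternative beats it.
Others bid (4, 4, 4, 9): truth gives 5; no alternative beats it.
(Checking all 256 profiles: 8 have a profitable deviation, 248 do not.)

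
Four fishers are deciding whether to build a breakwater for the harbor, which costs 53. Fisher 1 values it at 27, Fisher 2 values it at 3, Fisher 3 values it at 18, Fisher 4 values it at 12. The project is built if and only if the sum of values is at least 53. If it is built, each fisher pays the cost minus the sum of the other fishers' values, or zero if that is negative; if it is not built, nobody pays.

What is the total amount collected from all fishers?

36

Total value 60 ≥ cost 53, so it is built.
Fisher 1: others sum to 33; max(0, 53 - 33) = 20.
Fisher 2: others sum to 57; max(0, 53 - 57) = 0.
Fisher 3: others sum to 42; max(0, 53 - 42) = 11.
Fisher 4: others sum to 48; max(0, 53 - 48) = 5.
Total collected = 20 + 0 + 11 + 5 = 36.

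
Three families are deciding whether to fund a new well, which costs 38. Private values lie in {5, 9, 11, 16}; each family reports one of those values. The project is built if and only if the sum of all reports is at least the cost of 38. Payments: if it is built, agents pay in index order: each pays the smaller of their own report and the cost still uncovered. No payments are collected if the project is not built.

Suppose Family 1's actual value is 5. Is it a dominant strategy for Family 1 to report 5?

Yes

Check each profile of the others' reports and compare truth against every alternative report.
Others report (16, 16): truth gives 0, best alternative gives -4.
Others report (5, 5): truth gives 0, best alternative gives 0.
Others report (5, 9): truth gives 0, best alternative gives 0.
Others report (5, 11): truth gives 0, best alternative gives 0.
Others report (5, 16): truth gives 0, best alternative gives 0.
Others report (9, 5): truth gives 0, best alternative gives 0.
(Remaining 10 profiles checked similarly; truth is weakly best in each.)
In every case the truthful report is at least as good as any alternative, so it is a dominant strategy.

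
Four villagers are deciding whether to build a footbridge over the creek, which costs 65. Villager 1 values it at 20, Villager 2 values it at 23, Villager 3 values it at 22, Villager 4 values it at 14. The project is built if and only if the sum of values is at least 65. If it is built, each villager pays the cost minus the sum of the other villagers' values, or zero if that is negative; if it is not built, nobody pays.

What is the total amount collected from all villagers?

23

Total value 79 ≥ cost 65, so it is built.
Villager 1: others sum to 59; max(0, 65 - 59) = 6.
Villager 2: others sum to 56; max(0, 65 - 56) = 9.
Villager 3: others sum to 57; max(0, 65 - 57) = 8.
Villager 4: others sum to 65; max(0, 65 - 65) = 0.
Total collected = 6 + 9 + 8 + 0 = 23.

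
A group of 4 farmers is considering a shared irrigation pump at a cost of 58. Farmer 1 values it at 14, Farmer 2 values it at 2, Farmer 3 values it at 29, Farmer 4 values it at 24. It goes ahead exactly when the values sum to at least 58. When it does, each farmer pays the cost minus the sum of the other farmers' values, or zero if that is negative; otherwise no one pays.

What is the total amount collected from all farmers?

34

Total value 69 ≥ cost 58, so it is built.
Farmer 1: others sum to 55; max(0, 58 - 55) = 3.
Farmer 2: others sum to 67; max(0, 58 - 67) = 0.
Farmer 3: others sum to 40; max(0, 58 - 40) = 18.
Farmer 4: others sum to 45; max(0, 58 - 45) = 13.
Total collected = 3 + 0 + 18 + 13 = 34.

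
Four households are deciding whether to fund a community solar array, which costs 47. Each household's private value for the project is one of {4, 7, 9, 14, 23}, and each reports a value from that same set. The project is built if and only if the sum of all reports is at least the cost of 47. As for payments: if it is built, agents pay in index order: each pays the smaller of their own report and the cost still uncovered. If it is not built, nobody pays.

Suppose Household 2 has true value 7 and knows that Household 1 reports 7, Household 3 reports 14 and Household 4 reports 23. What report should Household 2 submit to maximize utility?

Report 4: project built, pays 4, utility 7 - 4 = 3.
Report 7: project built, pays 7, utility 7 - 7 = 0.
Report 9: project built, pays 9, utility 7 - 9 = -2.
Report 14: project built, pays 14, utility 7 - 14 = -7.
Report 23: project built, pays 23, utility 7 - 23 = -16.
The best choice is 4 with utility 3.

4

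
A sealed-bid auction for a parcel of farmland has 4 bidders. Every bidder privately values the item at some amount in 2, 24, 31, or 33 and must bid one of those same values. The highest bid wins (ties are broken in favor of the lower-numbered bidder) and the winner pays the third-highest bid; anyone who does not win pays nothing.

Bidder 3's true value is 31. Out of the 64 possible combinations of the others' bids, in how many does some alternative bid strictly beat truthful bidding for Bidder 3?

Others bid (2, 2, 33): truth gives 0; bid 33 gives 29 > 0. Violating.
Others bid (2, 24, 33): truth gives 0; bid 33 gives 7 > 0. Violating.
Others bid (2, 31, 2): truth gives 0; bid 33 gives 29 > 0. Violating.
Others bid (2, 31, 24): truth gives 0; bid 33 gives 7 > 0. Violating.
Others bid (2, 2, 2): truth gives 29; no alternative beats it.
Others bid (2, 2, 24): truth gives 29; no alternative beats it.
(Checking all 64 profiles: 12 have a profitable deviation, 52 do not.)

12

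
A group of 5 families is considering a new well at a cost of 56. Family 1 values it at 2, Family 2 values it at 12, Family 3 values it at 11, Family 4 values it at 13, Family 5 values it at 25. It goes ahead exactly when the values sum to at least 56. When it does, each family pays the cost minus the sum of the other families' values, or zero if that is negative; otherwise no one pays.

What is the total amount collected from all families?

33

Total value 63 ≥ cost 56, so it is built.
Family 1: others sum to 61; max(0, 56 - 61) = 0.
Family 2: others sum to 51; max(0, 56 - 51) = 5.
Family 3: others sum to 52; max(0, 56 - 52) = 4.
Family 4: others sum to 50; max(0, 56 - 50) = 6.
Family 5: others sum to 38; max(0, 56 - 38) = 18.
Total collected = 0 + 5 + 4 + 6 + 18 = 33.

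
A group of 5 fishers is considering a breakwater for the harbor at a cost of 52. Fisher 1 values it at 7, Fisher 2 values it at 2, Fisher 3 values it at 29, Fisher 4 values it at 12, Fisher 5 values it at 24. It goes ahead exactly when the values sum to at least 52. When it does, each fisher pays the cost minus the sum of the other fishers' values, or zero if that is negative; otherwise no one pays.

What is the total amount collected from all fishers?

Total value 74 ≥ cost 52, so it is built.
Fisher 1: others sum to 67; max(0, 52 - 67) = 0.
Fisher 2: others sum to 72; max(0, 52 - 72) = 0.
Fisher 3: others sum to 45; max(0, 52 - 45) = 7.
Fisher 4: others sum to 62; max(0, 52 - 62) = 0.
Fisher 5: others sum to 50; max(0, 52 - 50) = 2.
Total collected = 0 + 0 + 7 + 0 + 2 = 9.

9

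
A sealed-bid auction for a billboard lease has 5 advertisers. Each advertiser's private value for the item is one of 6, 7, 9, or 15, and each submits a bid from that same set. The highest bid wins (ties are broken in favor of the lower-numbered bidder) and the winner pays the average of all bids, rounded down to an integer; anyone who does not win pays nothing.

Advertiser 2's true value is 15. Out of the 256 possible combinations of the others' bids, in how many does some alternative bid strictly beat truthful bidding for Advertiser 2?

Others bid (6, 6, 6, 6): truth gives 8; bid 7 gives 9 > 8. Violating.
Others bid (6, 6, 6, 7): truth gives 7; bid 7 gives 9 > 7. Violating.
Others bid (6, 6, 6, 9): truth gives 7; bid 9 gives 8 > 7. Violating.
Others bid (6, 6, 7, 6): truth gives 7; bid 7 gives 9 > 7. Violating.
Others bid (6, 6, 6, 15): truth gives 6; no alternative beats it.
Others bid (6, 6, 7, 15): truth gives 6; no alternative beats it.
(Checking all 256 profiles: 54 have a profitable deviation, 202 do not.)

54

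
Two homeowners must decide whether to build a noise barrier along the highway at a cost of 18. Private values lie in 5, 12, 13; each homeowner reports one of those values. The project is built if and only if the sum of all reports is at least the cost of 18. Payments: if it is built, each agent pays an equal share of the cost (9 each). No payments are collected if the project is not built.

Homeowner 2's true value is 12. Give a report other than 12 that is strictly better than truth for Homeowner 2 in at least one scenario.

Suppose Homeowner 1 reports 5.
Report 12: project not built, utility 0.
Report 13: project built, pays 9, utility 12 - 9 = 3.
So reporting 13 beats truth here (3 > 0).

13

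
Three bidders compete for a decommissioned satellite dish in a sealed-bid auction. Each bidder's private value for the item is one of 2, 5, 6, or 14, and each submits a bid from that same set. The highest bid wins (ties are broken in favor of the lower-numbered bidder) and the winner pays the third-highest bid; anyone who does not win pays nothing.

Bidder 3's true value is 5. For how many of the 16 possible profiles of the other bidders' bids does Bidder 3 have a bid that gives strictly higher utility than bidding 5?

Others bid (2, 5): truth gives 0; bid 6 gives 3 > 0. Violating.
Others bid (2, 6): truth gives 0; bid 14 gives 3 > 0. Violating.
Others bid (5, 2): truth gives 0; bid 6 gives 3 > 0. Violating.
Others bid (6, 2): truth gives 0; bid 14 gives 3 > 0. Violating.
Others bid (2, 2): truth gives 3; no alternative beats it.
Others bid (2, 14): truth gives 0; no alternative beats it.
(Checking all 16 profiles: 4 have a profitable deviation, 12 do not.)

4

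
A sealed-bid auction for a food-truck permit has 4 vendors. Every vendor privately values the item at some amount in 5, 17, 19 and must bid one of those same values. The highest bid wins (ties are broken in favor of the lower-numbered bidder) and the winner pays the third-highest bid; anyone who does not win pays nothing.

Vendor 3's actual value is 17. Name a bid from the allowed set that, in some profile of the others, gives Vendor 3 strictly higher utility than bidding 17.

Suppose Vendor 1 bids 5, Vendor 2 bids 5 and Vendor 4 bids 19.
Bid 17: loses, pays 0, utility 0.
Bid 19: wins, pays 5, utility 17 - 5 = 12.
So bidding 19 beats truth here (12 > 0).

19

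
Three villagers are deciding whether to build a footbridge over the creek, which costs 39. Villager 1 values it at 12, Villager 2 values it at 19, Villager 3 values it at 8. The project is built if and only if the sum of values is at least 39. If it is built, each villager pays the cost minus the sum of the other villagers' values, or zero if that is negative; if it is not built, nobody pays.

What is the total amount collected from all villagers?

Total value 39 ≥ cost 39, so it is built.
Villager 1: others sum to 27; max(0, 39 - 27) = 12.
Villager 2: others sum to 20; max(0, 39 - 20) = 19.
Villager 3: others sum to 31; max(0, 39 - 31) = 8.
Total collected = 12 + 19 + 8 = 39.

39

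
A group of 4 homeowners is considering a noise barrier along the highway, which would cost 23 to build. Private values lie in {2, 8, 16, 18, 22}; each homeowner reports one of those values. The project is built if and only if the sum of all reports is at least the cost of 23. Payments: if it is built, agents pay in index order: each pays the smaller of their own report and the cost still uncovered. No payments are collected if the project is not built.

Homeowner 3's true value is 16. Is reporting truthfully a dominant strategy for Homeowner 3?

No

Consider the case where Homeowner 1 reports 2, Homeowner 2 reports 2 and Homeowner 4 reports 16.
Truthful report 16: project built, pays 16, utility 16 - 16 = 0.
Report 8 instead: project built, pays 8, utility 16 - 8 = 8.
Since 8 > 0, reporting 8 is strictly better here, so truthful reporting is not dominant.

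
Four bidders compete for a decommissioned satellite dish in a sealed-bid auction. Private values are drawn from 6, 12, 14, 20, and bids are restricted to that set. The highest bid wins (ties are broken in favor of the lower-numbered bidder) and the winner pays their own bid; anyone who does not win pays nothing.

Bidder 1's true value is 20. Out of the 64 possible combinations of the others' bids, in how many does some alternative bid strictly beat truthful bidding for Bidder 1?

Others bid (6, 6, 6): truth gives 0; bid 6 gives 14 > 0. Violating.
Others bid (6, 6, 12): truth gives 0; bid 12 gives 8 > 0. Violating.
Others bid (6, 6, 14): truth gives 0; bid 14 gives 6 > 0. Violating.
Others bid (6, 12, 6): truth gives 0; bid 12 gives 8 > 0. Violating.
Others bid (6, 6, 20): truth gives 0; no alternative beats it.
Others bid (6, 12, 20): truth gives 0; no alternative beats it.
(Checking all 64 profiles: 27 have a profitable deviation, 37 do not.)

27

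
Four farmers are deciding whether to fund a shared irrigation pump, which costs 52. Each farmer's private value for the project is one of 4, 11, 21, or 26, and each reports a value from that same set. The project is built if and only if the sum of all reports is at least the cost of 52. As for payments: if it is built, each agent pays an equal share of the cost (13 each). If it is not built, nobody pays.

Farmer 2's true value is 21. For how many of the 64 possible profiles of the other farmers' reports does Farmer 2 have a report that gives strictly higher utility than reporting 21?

6

Others report (4, 4, 21): truth gives 0; report 26 gives 8 > 0. Violating.
Others report (4, 11, 11): truth gives 0; report 26 gives 8 > 0. Violating.
Others report (4, 21, 4): truth gives 0; report 26 gives 8 > 0. Violating.
Others report (11, 4, 11): truth gives 0; report 26 gives 8 > 0. Violating.
Others report (4, 4, 4): truth gives 0; no alternative beats it.
Others report (4, 4, 11): truth gives 0; no alternative beats it.
(Checking all 64 profiles: 6 have a profitable deviation, 58 do not.)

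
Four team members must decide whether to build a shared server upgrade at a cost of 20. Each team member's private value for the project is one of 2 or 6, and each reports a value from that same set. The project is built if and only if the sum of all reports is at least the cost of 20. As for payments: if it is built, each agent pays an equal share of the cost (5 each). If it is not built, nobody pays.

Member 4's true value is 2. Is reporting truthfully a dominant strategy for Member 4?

Check each profile of the others' reports and compare truth against every alternative report.
Others report (2, 6, 6): truth gives 0, best alternative gives -3.
Others report (6, 2, 6): truth gives 0, best alternative gives -3.
Others report (6, 6, 2): truth gives 0, best alternative gives -3.
Others report (6, 6, 6): truth gives -3, best alternative gives -3.
Others report (2, 2, 2): truth gives 0, best alternative gives 0.
Others report (2, 2, 6): truth gives 0, best alternative gives 0.
(Remaining 2 profiles checked similarly; truth is weakly best in each.)
In every case the truthful report is at least as good as any alternative, so it is a dominant strategy.

Yes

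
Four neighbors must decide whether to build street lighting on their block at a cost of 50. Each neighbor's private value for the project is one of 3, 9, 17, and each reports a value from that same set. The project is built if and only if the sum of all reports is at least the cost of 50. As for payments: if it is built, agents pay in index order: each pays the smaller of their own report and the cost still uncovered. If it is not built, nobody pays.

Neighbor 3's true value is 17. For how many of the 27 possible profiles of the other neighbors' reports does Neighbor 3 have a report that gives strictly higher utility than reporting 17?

Others report (9, 17, 17): truth gives 0; report 9 gives 8 > 0. Violating.
Others report (17, 9, 17): truth gives 0; report 9 gives 8 > 0. Violating.
Others report (17, 17, 9): truth gives 1; report 9 gives 8 > 1. Violating.
Others report (17, 17, 17): truth gives 1; report 3 gives 14 > 1. Violating.
Others report (3, 3, 3): truth gives 0; no alternative beats it.
Others report (3, 3, 9): truth gives 0; no alternative beats it.
(Checking all 27 profiles: 4 have a profitable deviation, 23 do not.)

4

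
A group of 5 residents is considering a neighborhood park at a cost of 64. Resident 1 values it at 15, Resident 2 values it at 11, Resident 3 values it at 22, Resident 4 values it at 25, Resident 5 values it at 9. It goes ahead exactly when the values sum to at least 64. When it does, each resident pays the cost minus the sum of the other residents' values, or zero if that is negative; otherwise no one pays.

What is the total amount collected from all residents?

Total value 82 ≥ cost 64, so it is built.
Resident 1: others sum to 67; max(0, 64 - 67) = 0.
Resident 2: others sum to 71; max(0, 64 - 71) = 0.
Resident 3: others sum to 60; max(0, 64 - 60) = 4.
Resident 4: others sum to 57; max(0, 64 - 57) = 7.
Resident 5: others sum to 73; max(0, 64 - 73) = 0.
Total collected = 0 + 0 + 4 + 7 + 0 = 11.

11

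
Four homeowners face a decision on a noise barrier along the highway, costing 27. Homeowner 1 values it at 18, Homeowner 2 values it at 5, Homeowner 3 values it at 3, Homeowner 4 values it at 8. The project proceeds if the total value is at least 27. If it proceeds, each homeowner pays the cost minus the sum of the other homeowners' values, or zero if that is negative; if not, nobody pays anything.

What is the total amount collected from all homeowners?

Total value 34 ≥ cost 27, so it is built.
Homeowner 1: others sum to 16; max(0, 27 - 16) = 11.
Homeowner 2: others sum to 29; max(0, 27 - 29) = 0.
Homeowner 3: others sum to 31; max(0, 27 - 31) = 0.
Homeowner 4: others sum to 26; max(0, 27 - 26) = 1.
Total collected = 11 + 0 + 0 + 1 = 12.

12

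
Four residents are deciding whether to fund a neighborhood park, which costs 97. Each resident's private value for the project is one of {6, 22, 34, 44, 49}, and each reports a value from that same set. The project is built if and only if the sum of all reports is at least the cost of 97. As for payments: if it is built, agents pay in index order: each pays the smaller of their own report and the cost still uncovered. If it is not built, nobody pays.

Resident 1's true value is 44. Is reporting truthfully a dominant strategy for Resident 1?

Consider the case where Resident 2 reports 6, Resident 3 reports 22 and Resident 4 reports 44.
Truthful report 44: project built, pays 44, utility 44 - 44 = 0.
Report 34 instead: project built, pays 34, utility 44 - 34 = 10.
Since 10 > 0, reporting 34 is strictly better here, so truthful reporting is not dominant.

No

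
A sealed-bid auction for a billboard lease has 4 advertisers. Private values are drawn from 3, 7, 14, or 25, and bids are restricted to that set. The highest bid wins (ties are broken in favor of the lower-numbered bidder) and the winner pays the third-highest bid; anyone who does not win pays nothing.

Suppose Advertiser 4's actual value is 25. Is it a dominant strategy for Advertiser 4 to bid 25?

Yes

Check each profile of the others' bids and compare truth against every alternative bid.
Others bid (3, 3, 14): truth gives 22, best alternative gives 0.
Others bid (3, 14, 3): truth gives 22, best alternative gives 0.
Others bid (14, 3, 3): truth gives 22, best alternative gives 0.
Others bid (3, 7, 14): truth gives 18, best alternative gives 0.
Others bid (3, 14, 7): truth gives 18, best alternative gives 0.
Others bid (7, 3, 14): truth gives 18, best alternative gives 0.
(Remaining 58 profiles checked similarly; truth is weakly best in each.)
In every case the truthful bid is at least as good as any alternative, so it is a dominant strategy.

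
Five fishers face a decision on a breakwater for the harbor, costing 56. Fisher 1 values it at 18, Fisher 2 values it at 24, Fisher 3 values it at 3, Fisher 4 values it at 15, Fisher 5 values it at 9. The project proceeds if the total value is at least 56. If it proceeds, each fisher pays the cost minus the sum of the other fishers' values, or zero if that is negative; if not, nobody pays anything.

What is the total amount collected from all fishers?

Total value 69 ≥ cost 56, so it is built.
Fisher 1: others sum to 51; max(0, 56 - 51) = 5.
Fisher 2: others sum to 45; max(0, 56 - 45) = 11.
Fisher 3: others sum to 66; max(0, 56 - 66) = 0.
Fisher 4: others sum to 54; max(0, 56 - 54) = 2.
Fisher 5: others sum to 60; max(0, 56 - 60) = 0.
Total collected = 5 + 11 + 0 + 2 + 0 = 18.

18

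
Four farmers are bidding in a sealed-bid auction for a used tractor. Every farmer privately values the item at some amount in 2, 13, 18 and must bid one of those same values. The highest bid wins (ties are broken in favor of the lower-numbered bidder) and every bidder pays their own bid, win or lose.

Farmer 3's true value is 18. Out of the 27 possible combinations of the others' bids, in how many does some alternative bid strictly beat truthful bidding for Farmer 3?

17

Others bid (2, 2, 2): truth gives 0; bid 13 gives 5 > 0. Violating.
Others bid (2, 2, 13): truth gives 0; bid 13 gives 5 > 0. Violating.
Others bid (2, 18, 2): truth gives -18; bid 2 gives -2 > -18. Violating.
Others bid (2, 18, 13): truth gives -18; bid 2 gives -2 > -18. Violating.
Others bid (2, 2, 18): truth gives 0; no alternative beats it.
Others bid (2, 13, 2): truth gives 0; no alternative beats it.
(Checking all 27 profiles: 17 have a profitable deviation, 10 do not.)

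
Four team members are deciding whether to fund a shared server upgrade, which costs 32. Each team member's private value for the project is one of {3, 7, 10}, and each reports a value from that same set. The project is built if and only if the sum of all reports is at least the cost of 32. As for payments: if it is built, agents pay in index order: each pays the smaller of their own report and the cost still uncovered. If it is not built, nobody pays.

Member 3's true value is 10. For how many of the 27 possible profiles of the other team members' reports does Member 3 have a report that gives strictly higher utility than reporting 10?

4

Others report (7, 10, 10): truth gives 0; report 7 gives 3 > 0. Violating.
Others report (10, 7, 10): truth gives 0; report 7 gives 3 > 0. Violating.
Others report (10, 10, 7): truth gives 0; report 7 gives 3 > 0. Violating.
Others report (10, 10, 10): truth gives 0; report 3 gives 7 > 0. Violating.
Others report (3, 3, 3): truth gives 0; no alternative beats it.
Others report (3, 3, 7): truth gives 0; no alternative beats it.
(Checking all 27 profiles: 4 have a profitable deviation, 23 do not.)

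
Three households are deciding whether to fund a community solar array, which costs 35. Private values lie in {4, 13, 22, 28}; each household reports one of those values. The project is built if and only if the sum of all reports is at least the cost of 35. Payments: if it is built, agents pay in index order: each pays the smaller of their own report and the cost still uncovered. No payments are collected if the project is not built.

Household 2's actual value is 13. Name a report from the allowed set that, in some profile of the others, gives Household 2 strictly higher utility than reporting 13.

4

Suppose Household 1 reports 4 and Household 3 reports 28.
Report 13: project built, pays 13, utility 13 - 13 = 0.
Report 4: project built, pays 4, utility 13 - 4 = 9.
So reporting 4 beats truth here (9 > 0).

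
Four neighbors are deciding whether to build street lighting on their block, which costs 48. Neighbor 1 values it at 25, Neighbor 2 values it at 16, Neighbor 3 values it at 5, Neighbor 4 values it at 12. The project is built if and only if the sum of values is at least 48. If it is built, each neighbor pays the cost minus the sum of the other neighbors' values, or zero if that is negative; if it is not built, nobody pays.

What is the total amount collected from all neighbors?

Total value 58 ≥ cost 48, so it is built.
Neighbor 1: others sum to 33; max(0, 48 - 33) = 15.
Neighbor 2: others sum to 42; max(0, 48 - 42) = 6.
Neighbor 3: others sum to 53; max(0, 48 - 53) = 0.
Neighbor 4: others sum to 46; max(0, 48 - 46) = 2.
Total collected = 15 + 6 + 0 + 2 = 23.

23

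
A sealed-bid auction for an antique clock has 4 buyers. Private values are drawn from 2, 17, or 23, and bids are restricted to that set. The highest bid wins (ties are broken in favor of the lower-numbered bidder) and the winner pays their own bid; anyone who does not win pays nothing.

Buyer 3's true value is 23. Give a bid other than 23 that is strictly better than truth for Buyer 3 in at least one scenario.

17

Suppose Buyer 1 bids 2, Buyer 2 bids 2 and Buyer 4 bids 2.
Bid 23: wins, pays 23, utility 23 - 23 = 0.
Bid 17: wins, pays 17, utility 23 - 17 = 6.
So bidding 17 beats truth here (6 > 0).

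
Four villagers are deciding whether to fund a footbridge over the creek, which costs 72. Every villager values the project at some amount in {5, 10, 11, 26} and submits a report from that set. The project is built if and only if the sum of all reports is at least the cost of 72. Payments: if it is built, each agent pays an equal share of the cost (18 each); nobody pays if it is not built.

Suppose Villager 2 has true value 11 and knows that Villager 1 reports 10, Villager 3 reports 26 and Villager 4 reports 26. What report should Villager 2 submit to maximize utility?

5

Report 5: project not built, utility 0.
Report 10: project built, pays 18, utility 11 - 18 = -7.
Report 11: project built, pays 18, utility 11 - 18 = -7.
Report 26: project built, pays 18, utility 11 - 18 = -7.
The best choice is 5 with utility 0.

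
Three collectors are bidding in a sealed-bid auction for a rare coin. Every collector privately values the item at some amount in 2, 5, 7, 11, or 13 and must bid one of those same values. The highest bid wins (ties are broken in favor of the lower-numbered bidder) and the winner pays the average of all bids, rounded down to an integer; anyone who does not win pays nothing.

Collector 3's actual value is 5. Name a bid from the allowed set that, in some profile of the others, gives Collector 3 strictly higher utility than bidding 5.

Suppose Collector 1 bids 2 and Collector 2 bids 5.
Bid 5: loses, pays 0, utility 0.
Bid 7: wins, pays 4, utility 5 - 4 = 1.
So bidding 7 beats truth here (1 > 0).

7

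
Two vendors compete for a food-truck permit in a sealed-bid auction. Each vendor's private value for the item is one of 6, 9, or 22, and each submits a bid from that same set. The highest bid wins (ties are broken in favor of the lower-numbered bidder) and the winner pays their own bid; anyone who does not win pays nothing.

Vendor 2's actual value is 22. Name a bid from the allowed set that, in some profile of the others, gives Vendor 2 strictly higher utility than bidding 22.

9

Suppose Vendor 1 bids 6.
Bid 22: wins, pays 22, utility 22 - 22 = 0.
Bid 9: wins, pays 9, utility 22 - 9 = 13.
So bidding 9 beats truth here (13 > 0).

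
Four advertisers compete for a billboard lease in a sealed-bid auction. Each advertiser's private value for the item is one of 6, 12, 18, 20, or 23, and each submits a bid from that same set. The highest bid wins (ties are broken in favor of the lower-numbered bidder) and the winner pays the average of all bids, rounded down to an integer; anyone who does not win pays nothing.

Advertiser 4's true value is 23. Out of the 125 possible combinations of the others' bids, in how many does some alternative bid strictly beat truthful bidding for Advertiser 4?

18

Others bid (6, 6, 6): truth gives 13; bid 12 gives 16 > 13. Violating.
Others bid (6, 6, 12): truth gives 12; bid 18 gives 13 > 12. Violating.
Others bid (6, 6, 18): truth gives 10; bid 20 gives 11 > 10. Violating.
Others bid (6, 12, 6): truth gives 12; bid 18 gives 13 > 12. Violating.
Others bid (6, 6, 20): truth gives 10; no alternative beats it.
Others bid (6, 6, 23): truth gives 0; no alternative beats it.
(Checking all 125 profiles: 18 have a profitable deviation, 107 do not.)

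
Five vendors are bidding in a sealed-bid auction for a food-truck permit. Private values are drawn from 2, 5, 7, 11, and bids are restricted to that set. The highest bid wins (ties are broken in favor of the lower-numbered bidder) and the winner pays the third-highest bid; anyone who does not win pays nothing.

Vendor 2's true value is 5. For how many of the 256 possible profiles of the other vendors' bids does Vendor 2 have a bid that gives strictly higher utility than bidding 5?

Others bid (2, 2, 2, 7): truth gives 0; bid 7 gives 3 > 0. Violating.
Others bid (2, 2, 2, 11): truth gives 0; bid 11 gives 3 > 0. Violating.
Others bid (2, 2, 7, 2): truth gives 0; bid 7 gives 3 > 0. Violating.
Others bid (2, 2, 11, 2): truth gives 0; bid 11 gives 3 > 0. Violating.
Others bid (2, 2, 2, 2): truth gives 3; no alternative beats it.
Others bid (2, 2, 2, 5): truth gives 3; no alternative beats it.
(Checking all 256 profiles: 8 have a profitable deviation, 248 do not.)

8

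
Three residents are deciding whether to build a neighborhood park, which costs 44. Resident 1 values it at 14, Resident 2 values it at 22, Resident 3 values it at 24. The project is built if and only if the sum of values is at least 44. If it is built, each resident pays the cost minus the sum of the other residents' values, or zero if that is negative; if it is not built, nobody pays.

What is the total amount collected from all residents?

Total value 60 ≥ cost 44, so it is built.
Resident 1: others sum to 46; max(0, 44 - 46) = 0.
Resident 2: others sum to 38; max(0, 44 - 38) = 6.
Resident 3: others sum to 36; max(0, 44 - 36) = 8.
Total collected = 0 + 6 + 8 = 14.

14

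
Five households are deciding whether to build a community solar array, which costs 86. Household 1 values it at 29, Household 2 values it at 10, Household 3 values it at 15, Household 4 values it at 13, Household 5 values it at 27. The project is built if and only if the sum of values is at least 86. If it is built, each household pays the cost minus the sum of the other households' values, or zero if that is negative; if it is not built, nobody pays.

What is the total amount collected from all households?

Total value 94 ≥ cost 86, so it is built.
Household 1: others sum to 65; max(0, 86 - 65) = 21.
Household 2: others sum to 84; max(0, 86 - 84) = 2.
Household 3: others sum to 79; max(0, 86 - 79) = 7.
Household 4: others sum to 81; max(0, 86 - 81) = 5.
Household 5: others sum to 67; max(0, 86 - 67) = 19.
Total collected = 21 + 2 + 7 + 5 + 19 = 54.

54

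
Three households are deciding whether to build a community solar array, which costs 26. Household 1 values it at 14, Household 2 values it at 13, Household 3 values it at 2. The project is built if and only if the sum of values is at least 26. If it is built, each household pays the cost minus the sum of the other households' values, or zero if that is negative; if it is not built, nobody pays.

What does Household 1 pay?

Total value 29 ≥ cost 26, so the project is built.
The other households' values sum to 15.
Cost minus that sum is 26 - 15 = 11.

11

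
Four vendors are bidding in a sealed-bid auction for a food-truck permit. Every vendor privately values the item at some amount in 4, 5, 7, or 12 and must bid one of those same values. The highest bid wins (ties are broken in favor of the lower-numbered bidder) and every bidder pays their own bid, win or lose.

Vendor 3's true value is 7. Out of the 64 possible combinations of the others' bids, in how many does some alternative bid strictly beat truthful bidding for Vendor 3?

54

Others bid (4, 4, 4): truth gives 0; bid 5 gives 2 > 0. Violating.
Others bid (4, 4, 5): truth gives 0; bid 5 gives 2 > 0. Violating.
Others bid (4, 4, 12): truth gives -7; bid 4 gives -4 > -7. Violating.
Others bid (4, 5, 12): truth gives -7; bid 4 gives -4 > -7. Violating.
Others bid (4, 4, 7): truth gives 0; no alternative beats it.
Others bid (4, 5, 4): truth gives 0; no alternative beats it.
(Checking all 64 profiles: 54 have a profitable deviation, 10 do not.)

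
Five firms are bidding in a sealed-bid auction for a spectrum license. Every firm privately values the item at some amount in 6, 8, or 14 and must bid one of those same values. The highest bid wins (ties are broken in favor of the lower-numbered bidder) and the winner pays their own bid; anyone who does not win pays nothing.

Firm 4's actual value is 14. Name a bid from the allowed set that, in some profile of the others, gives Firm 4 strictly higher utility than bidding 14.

Suppose Firm 1 bids 6, Firm 2 bids 6, Firm 3 bids 6 and Firm 5 bids 6.
Bid 14: wins, pays 14, utility 14 - 14 = 0.
Bid 8: wins, pays 8, utility 14 - 8 = 6.
So bidding 8 beats truth here (6 > 0).

8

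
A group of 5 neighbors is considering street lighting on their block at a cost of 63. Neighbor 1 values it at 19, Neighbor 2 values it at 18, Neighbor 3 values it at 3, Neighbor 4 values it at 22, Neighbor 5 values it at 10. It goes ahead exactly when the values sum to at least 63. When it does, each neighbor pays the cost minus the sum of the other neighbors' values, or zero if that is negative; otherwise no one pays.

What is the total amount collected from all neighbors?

Total value 72 ≥ cost 63, so it is built.
Neighbor 1: others sum to 53; max(0, 63 - 53) = 10.
Neighbor 2: others sum to 54; max(0, 63 - 54) = 9.
Neighbor 3: others sum to 69; max(0, 63 - 69) = 0.
Neighbor 4: others sum to 50; max(0, 63 - 50) = 13.
Neighbor 5: others sum to 62; max(0, 63 - 62) = 1.
Total collected = 10 + 9 + 0 + 13 + 1 = 33.

33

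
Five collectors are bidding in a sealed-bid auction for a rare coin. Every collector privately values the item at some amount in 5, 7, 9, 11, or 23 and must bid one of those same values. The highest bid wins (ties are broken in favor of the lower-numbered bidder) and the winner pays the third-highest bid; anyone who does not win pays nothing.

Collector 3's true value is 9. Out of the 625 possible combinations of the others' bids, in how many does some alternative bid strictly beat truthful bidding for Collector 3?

64

Others bid (5, 5, 5, 11): truth gives 0; bid 11 gives 4 > 0. Violating.
Others bid (5, 5, 5, 23): truth gives 0; bid 23 gives 4 > 0. Violating.
Others bid (5, 5, 7, 11): truth gives 0; bid 11 gives 2 > 0. Violating.
Others bid (5, 5, 7, 23): truth gives 0; bid 23 gives 2 > 0. Violating.
Others bid (5, 5, 5, 5): truth gives 4; no alternative beats it.
Others bid (5, 5, 5, 7): truth gives 4; no alternative beats it.
(Checking all 625 profiles: 64 have a profitable deviation, 561 do not.)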